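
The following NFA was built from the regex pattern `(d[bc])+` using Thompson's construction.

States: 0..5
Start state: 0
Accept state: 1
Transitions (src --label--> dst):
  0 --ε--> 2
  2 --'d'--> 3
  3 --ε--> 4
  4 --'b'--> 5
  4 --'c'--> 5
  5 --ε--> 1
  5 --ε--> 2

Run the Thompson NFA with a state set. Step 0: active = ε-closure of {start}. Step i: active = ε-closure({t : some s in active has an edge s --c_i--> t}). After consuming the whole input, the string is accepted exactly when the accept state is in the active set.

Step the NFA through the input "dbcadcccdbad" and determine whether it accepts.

S₀ = ε-closure({0}) = {0,2}
'd' @ 1: {3,4}
'b' @ 2: {1,2,5}  (accept∈set)
'c' @ 3: {}  — state set empty
rest 'adcccdbad' ignored (set empty)
end set {} — state 1 not in

Answer: REJECT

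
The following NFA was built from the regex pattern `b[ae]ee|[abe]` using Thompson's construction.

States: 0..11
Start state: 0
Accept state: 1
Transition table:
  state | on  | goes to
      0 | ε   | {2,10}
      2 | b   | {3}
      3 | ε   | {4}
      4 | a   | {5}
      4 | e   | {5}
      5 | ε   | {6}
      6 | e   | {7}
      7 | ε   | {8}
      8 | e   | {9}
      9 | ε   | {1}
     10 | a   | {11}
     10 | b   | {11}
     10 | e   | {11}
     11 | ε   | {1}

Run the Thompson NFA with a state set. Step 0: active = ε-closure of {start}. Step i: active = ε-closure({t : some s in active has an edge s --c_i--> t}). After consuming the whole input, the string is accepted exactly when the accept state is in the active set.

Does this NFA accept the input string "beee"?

initial (ε-close {0}): {0,2,10}
'b' @ 1: {1,3,4,11}  (accept∈set)
'e' @ 2: {5,6}
'e' @ 3: {7,8}
'e' @ 4: {1,9}  (accept∈set)
final: {1,9}; accept 1 in set

Answer: ACCEPT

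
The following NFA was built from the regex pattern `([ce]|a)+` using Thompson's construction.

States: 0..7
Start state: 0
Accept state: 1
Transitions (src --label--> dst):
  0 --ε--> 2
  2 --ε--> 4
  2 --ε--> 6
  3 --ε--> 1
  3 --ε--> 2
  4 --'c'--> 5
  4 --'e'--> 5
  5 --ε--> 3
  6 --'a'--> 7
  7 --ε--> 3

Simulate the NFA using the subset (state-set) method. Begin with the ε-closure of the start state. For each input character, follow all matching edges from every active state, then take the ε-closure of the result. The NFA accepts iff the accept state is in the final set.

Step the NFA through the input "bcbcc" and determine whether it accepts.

initial (ε-close {0}): {0,2,4,6}
'b' @ 1: {}  — state set empty
rest 'cbcc' ignored (set empty)
end set {} — state 1 not in

Answer: REJECT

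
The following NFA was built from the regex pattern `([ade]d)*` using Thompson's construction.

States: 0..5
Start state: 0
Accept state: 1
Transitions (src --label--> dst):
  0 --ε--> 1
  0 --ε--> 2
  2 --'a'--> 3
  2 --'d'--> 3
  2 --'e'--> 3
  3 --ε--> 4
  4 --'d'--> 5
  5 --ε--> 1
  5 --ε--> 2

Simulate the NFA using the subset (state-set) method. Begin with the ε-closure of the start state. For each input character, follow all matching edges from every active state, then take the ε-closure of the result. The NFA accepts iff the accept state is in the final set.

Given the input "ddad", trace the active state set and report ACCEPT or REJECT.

Answer: ACCEPT

Steps:
initial (ε-close {0}): {0,1,2}
'd' @ 1: {3,4}
'd' @ 2: {1,2,5}  (accept∈set)
'a' @ 3: {3,4}
'd' @ 4: {1,2,5}  (accept∈set)
end set {1,2,5} — state 1 in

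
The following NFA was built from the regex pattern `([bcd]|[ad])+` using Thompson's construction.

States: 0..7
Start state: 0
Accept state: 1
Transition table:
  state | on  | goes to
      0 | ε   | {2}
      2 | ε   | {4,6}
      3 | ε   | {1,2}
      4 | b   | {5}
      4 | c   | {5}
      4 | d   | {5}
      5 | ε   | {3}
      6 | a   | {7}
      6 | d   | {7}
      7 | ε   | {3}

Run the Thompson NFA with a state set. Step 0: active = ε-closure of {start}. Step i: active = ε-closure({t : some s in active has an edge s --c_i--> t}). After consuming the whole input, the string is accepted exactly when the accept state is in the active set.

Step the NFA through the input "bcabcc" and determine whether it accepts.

Answer: ACCEPT

Steps:
S₀ = ε-closure({0}) = {0,2,4,6}
'b' @ 1: {1,2,3,4,5,6}  (accept∈set)
'c' @ 2: {1,2,3,4,5,6}  (accept∈set)
'a' @ 3: {1,2,3,4,6,7}  (accept∈set)
'b' @ 4: {1,2,3,4,5,6}  (accept∈set)
'c' @ 5: {1,2,3,4,5,6}  (accept∈set)
'c' @ 6: {1,2,3,4,5,6}  (accept∈set)
after full input: {1,2,3,4,5,6}  (accept=1 in)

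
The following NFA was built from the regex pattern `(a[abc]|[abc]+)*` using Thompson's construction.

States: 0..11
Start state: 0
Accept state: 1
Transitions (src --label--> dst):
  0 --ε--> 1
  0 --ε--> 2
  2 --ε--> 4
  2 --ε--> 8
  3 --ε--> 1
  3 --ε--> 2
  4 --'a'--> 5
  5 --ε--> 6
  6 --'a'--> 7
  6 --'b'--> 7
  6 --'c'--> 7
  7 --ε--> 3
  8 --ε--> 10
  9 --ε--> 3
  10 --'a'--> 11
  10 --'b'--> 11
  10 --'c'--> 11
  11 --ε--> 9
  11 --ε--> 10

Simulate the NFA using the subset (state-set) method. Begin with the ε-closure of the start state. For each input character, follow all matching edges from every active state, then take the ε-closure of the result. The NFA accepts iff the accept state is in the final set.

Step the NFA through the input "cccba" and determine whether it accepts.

S₀ = ε-closure({0}) = {0,1,2,4,8,10}
'c' @ 1: {1,2,3,4,8,9,10,11}  [accepting]
'c' @ 2: {1,2,3,4,8,9,10,11}  [accepting]
'c' @ 3: {1,2,3,4,8,9,10,11}  [accepting]
'b' @ 4: {1,2,3,4,8,9,10,11}  [accepting]
'a' @ 5: {1,2,3,4,5,6,8,9,10,11}  [accepting]
end set {1,2,3,4,5,6,8,9,10,11} — state 1 in

Answer: ACCEPT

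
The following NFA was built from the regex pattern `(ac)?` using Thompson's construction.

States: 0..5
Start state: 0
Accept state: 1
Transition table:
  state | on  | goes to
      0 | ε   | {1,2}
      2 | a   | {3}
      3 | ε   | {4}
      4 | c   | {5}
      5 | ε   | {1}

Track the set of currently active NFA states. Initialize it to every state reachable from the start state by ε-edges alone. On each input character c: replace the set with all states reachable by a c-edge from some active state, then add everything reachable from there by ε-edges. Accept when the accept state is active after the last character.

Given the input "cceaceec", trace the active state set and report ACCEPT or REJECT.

start: ε-closure({0}) = {0,1,2}
'c' @ 1: {}  — no active states
rest 'ceaceec' ignored (set empty)
after full input: {}  (accept=1 not in)

Answer: REJECT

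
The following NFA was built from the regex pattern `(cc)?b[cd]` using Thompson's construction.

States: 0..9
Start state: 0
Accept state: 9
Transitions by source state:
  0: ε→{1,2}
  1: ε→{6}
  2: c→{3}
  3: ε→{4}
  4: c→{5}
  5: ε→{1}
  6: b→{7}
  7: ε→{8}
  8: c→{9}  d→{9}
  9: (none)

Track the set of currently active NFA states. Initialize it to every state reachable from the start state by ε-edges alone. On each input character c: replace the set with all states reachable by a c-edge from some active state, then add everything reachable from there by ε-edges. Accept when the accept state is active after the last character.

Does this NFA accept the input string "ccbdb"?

start: ε-closure({0}) = {0,1,2,6}
'c' @ 1: {3,4}
'c' @ 2: {1,5,6}
'b' @ 3: {7,8}
'd' @ 4: {9}  [accepting]
'b' @ 5: {}  — dead — no transitions
end set {} — state 9 not in

Answer: REJECT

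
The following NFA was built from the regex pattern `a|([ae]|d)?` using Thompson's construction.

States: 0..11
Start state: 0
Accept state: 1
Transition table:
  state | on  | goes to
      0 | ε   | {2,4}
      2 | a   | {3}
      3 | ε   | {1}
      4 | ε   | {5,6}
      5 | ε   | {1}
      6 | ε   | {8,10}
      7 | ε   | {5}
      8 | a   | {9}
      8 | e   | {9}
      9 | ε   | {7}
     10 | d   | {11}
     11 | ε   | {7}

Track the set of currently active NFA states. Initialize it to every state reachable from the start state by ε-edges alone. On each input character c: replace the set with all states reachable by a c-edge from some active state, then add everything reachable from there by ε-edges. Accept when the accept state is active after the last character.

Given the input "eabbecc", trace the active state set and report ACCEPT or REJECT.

start: ε-closure({0}) = {0,1,2,4,5,6,8,10}
'e' @ 1: {1,5,7,9}  [accepting]
'a' @ 2: {}  — state set empty
rest 'bbecc' ignored (set empty)
final: {}; accept 1 not in set

Answer: REJECT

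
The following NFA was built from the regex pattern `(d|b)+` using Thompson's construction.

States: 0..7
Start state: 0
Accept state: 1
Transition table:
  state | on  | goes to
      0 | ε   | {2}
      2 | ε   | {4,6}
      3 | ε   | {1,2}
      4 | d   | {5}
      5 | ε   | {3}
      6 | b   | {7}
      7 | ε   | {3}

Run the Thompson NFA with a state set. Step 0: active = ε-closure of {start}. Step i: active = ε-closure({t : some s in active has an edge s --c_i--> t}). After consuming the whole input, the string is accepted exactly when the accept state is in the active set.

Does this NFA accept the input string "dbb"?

Answer: ACCEPT

Steps:
S₀ = ε-closure({0}) = {0,2,4,6}
'd' @ 1: {1,2,3,4,5,6}  (accept∈set)
'b' @ 2: {1,2,3,4,6,7}  (accept∈set)
'b' @ 3: {1,2,3,4,6,7}  (accept∈set)
after full input: {1,2,3,4,6,7}  (accept=1 in)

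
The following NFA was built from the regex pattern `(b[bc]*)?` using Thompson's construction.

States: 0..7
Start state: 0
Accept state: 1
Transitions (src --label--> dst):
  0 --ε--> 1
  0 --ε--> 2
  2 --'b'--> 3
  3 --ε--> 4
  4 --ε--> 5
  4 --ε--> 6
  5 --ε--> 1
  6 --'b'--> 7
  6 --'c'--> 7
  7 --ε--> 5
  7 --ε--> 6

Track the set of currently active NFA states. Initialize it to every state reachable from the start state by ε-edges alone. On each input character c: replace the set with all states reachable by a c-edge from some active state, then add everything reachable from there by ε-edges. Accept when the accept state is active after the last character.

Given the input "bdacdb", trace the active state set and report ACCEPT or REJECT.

initial (ε-close {0}): {0,1,2}
'b' @ 1: {1,3,4,5,6}  (accept∈set)
'd' @ 2: {}  — state set empty
rest 'acdb' ignored (set empty)
after full input: {}  (accept=1 not in)

Answer: REJECT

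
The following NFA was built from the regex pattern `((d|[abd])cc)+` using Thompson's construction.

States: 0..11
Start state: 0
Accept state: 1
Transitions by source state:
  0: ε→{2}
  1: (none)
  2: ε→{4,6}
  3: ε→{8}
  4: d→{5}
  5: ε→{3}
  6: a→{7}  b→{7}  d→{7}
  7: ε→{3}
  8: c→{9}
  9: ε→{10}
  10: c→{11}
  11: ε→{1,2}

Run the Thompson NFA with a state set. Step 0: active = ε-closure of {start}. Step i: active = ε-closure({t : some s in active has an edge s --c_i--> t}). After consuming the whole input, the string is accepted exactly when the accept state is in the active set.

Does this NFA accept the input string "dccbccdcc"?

Answer: ACCEPT

Steps:
S₀ = ε-closure({0}) = {0,2,4,6}
'd' @ 1: {3,5,7,8}
'c' @ 2: {9,10}
'c' @ 3: {1,2,4,6,11}  [accepting]
'b' @ 4: {3,7,8}
'c' @ 5: {9,10}
'c' @ 6: {1,2,4,6,11}  [accepting]
'd' @ 7: {3,5,7,8}
'c' @ 8: {9,10}
'c' @ 9: {1,2,4,6,11}  [accepting]
end set {1,2,4,6,11} — state 1 in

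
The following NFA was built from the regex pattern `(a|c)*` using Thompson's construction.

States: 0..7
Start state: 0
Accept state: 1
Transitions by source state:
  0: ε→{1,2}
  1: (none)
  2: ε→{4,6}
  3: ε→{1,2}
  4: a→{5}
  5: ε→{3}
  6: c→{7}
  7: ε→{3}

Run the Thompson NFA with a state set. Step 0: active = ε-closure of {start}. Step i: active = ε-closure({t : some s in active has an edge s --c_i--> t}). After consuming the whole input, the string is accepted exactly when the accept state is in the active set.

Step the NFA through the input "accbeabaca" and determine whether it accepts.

start: ε-closure({0}) = {0,1,2,4,6}
'a' @ 1: {1,2,3,4,5,6}  ✓accept
'c' @ 2: {1,2,3,4,6,7}  ✓accept
'c' @ 3: {1,2,3,4,6,7}  ✓accept
'b' @ 4: {}  — state set empty
rest 'eabaca' ignored (set empty)
final: {}; accept 1 not in set

Answer: REJECT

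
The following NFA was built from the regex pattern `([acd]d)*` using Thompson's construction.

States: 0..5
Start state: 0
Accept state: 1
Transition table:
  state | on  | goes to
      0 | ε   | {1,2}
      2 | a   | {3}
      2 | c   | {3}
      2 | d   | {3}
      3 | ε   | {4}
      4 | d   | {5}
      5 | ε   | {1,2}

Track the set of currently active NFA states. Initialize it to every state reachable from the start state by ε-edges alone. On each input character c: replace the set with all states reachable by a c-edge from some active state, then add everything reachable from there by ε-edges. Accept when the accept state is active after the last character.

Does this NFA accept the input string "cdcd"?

S₀ = ε-closure({0}) = {0,1,2}
'c' @ 1: {3,4}
'd' @ 2: {1,2,5}  [accepting]
'c' @ 3: {3,4}
'd' @ 4: {1,2,5}  [accepting]
after full input: {1,2,5}  (accept=1 in)

Answer: ACCEPT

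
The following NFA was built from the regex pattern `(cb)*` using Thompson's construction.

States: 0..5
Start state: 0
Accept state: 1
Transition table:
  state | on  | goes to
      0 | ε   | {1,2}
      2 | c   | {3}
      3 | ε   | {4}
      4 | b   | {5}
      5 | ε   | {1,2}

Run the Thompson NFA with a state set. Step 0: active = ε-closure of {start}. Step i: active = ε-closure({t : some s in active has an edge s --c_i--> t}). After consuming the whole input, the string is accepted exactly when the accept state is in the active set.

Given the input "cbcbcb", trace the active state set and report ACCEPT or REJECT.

S₀ = ε-closure({0}) = {0,1,2}
'c' @ 1: {3,4}
'b' @ 2: {1,2,5}  [accepting]
'c' @ 3: {3,4}
'b' @ 4: {1,2,5}  [accepting]
'c' @ 5: {3,4}
'b' @ 6: {1,2,5}  [accepting]
after full input: {1,2,5}  (accept=1 in)

Answer: ACCEPT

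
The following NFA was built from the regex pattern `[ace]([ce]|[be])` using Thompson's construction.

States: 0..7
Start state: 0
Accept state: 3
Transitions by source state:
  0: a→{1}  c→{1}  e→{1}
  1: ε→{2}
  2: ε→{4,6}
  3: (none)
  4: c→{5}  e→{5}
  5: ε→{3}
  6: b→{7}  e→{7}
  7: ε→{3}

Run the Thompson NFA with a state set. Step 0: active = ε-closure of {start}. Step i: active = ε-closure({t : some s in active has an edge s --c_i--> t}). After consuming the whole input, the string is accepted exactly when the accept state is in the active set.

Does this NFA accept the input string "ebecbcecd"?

Answer: REJECT

Trace:
start: ε-closure({0}) = {0}
'e' @ 1: {1,2,4,6}
'b' @ 2: {3,7}  (accept∈set)
'e' @ 3: {}  — no active states
rest 'cbcecd' ignored (set empty)
final: {}; accept 3 not in set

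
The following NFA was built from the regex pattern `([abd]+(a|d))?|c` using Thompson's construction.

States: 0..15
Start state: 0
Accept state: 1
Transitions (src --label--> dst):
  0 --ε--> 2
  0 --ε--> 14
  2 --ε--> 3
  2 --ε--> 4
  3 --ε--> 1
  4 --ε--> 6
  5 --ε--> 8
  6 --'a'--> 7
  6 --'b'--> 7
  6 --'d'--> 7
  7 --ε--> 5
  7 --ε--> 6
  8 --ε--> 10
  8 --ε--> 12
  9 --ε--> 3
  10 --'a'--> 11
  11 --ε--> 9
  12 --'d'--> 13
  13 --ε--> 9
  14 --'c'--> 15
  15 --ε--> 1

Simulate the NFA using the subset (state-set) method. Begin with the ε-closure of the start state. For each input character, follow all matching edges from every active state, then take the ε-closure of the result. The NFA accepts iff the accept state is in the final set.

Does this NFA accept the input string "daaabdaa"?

Answer: ACCEPT

Steps:
initial (ε-close {0}): {0,1,2,3,4,6,14}
'd' @ 1: {5,6,7,8,10,12}
'a' @ 2: {1,3,5,6,7,8,9,10,11,12}  (accept∈set)
'a' @ 3: {1,3,5,6,7,8,9,10,11,12}  (accept∈set)
'a' @ 4: {1,3,5,6,7,8,9,10,11,12}  (accept∈set)
'b' @ 5: {5,6,7,8,10,12}
'd' @ 6: {1,3,5,6,7,8,9,10,12,13}  (accept∈set)
'a' @ 7: {1,3,5,6,7,8,9,10,11,12}  (accept∈set)
'a' @ 8: {1,3,5,6,7,8,9,10,11,12}  (accept∈set)
after full input: {1,3,5,6,7,8,9,10,11,12}  (accept=1 in)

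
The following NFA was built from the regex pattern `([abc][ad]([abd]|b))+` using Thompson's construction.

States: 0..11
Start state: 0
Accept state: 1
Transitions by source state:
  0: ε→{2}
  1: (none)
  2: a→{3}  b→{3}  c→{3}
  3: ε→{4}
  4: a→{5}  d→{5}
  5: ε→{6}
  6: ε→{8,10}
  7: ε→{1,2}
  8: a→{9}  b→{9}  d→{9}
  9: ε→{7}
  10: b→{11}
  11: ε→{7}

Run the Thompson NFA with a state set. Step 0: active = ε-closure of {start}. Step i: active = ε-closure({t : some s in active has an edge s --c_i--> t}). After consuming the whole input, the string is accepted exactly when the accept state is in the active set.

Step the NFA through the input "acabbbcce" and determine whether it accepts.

Answer: REJECT

Trace:
S₀ = ε-closure({0}) = {0,2}
'a' @ 1: {3,4}
'c' @ 2: {}  — state set empty
rest 'abbbcce' ignored (set empty)
after full input: {}  (accept=1 not in)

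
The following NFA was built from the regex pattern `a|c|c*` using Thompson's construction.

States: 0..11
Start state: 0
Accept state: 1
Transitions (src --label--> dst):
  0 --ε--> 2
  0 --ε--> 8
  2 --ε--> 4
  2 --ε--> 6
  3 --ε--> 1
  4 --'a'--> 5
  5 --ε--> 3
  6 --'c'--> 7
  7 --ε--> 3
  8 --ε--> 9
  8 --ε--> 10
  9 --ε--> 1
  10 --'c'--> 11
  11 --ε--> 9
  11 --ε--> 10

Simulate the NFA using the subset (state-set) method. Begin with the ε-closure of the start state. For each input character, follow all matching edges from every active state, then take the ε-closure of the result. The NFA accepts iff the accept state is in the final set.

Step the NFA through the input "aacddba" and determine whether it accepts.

Answer: REJECT

Steps:
initial (ε-close {0}): {0,1,2,4,6,8,9,10}
'a' @ 1: {1,3,5}  [accepting]
'a' @ 2: {}  — state set empty
rest 'cddba' ignored (set empty)
final: {}; accept 1 not in set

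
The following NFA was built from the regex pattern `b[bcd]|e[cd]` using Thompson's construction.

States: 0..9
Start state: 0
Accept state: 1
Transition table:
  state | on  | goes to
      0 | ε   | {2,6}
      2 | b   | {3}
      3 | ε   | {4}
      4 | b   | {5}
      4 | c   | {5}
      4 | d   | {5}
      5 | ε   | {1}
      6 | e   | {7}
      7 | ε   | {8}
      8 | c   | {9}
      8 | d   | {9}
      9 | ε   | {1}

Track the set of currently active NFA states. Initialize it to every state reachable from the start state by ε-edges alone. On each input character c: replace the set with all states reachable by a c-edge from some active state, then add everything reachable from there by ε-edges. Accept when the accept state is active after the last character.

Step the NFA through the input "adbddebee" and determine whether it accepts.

initial (ε-close {0}): {0,2,6}
'a' @ 1: {}  — dead — no transitions
rest 'dbddebee' ignored (set empty)
after full input: {}  (accept=1 not in)

Answer: REJECT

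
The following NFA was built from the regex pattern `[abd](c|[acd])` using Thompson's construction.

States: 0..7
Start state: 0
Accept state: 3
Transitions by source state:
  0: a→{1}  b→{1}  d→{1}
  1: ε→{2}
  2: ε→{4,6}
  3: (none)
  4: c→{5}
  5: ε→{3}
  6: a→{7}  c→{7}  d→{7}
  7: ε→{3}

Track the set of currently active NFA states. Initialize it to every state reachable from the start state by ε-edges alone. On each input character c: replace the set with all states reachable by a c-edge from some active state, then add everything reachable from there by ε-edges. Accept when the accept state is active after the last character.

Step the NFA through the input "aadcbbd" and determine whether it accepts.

start: ε-closure({0}) = {0}
'a' @ 1: {1,2,4,6}
'a' @ 2: {3,7}  (accept∈set)
'd' @ 3: {}  — state set empty
rest 'cbbd' ignored (set empty)
end set {} — state 3 not in

Answer: REJECT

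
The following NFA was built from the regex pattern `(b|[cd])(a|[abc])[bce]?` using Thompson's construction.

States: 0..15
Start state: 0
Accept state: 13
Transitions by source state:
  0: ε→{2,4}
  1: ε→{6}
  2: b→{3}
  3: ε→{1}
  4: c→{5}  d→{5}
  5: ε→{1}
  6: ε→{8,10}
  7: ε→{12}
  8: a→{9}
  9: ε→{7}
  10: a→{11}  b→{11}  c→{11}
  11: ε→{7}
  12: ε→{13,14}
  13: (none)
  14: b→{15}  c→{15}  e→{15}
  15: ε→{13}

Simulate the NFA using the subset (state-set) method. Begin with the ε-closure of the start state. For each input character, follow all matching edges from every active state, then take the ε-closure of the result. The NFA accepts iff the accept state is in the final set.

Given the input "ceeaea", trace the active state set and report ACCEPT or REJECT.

Answer: REJECT

Steps:
initial (ε-close {0}): {0,2,4}
'c' @ 1: {1,5,6,8,10}
'e' @ 2: {}  — no active states
rest 'eaea' ignored (set empty)
after full input: {}  (accept=13 not in)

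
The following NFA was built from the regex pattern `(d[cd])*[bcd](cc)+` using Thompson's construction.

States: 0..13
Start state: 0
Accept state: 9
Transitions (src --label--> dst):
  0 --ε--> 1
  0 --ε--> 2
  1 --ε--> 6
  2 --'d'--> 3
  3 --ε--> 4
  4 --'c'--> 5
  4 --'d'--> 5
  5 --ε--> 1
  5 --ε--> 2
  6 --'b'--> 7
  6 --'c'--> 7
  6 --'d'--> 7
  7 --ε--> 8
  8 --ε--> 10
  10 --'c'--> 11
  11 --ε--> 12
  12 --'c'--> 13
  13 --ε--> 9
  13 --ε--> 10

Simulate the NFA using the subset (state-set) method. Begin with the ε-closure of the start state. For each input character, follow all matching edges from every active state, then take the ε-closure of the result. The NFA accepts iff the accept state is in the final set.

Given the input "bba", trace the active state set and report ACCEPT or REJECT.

Answer: REJECT

Trace:
start: ε-closure({0}) = {0,1,2,6}
'b' @ 1: {7,8,10}
'b' @ 2: {}  — state set empty
rest 'a' ignored (set empty)
end set {} — state 9 not in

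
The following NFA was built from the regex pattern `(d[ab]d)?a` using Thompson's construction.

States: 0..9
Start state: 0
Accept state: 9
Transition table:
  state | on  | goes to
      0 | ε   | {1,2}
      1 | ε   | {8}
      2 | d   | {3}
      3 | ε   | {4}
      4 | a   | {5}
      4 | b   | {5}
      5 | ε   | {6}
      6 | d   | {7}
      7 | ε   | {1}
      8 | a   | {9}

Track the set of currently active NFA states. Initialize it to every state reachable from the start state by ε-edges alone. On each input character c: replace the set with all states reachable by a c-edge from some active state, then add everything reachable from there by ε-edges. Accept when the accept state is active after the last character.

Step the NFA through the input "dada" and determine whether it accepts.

Answer: ACCEPT

Derivation:
S₀ = ε-closure({0}) = {0,1,2,8}
'd' @ 1: {3,4}
'a' @ 2: {5,6}
'd' @ 3: {1,7,8}
'a' @ 4: {9}  [accepting]
final: {9}; accept 9 in set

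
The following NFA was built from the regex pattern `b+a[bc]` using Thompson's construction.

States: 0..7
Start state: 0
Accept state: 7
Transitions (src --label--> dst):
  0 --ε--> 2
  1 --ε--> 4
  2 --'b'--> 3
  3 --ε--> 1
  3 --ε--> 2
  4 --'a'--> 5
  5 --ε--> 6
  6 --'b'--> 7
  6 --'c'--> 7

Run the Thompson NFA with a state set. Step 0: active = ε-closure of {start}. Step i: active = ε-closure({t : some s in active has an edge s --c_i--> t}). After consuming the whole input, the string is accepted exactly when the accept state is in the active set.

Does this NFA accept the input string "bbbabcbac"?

Answer: REJECT

Derivation:
S₀ = ε-closure({0}) = {0,2}
'b' @ 1: {1,2,3,4}
'b' @ 2: {1,2,3,4}
'b' @ 3: {1,2,3,4}
'a' @ 4: {5,6}
'b' @ 5: {7}  (accept∈set)
'c' @ 6: {}  — state set empty
rest 'bac' ignored (set empty)
end set {} — state 7 not in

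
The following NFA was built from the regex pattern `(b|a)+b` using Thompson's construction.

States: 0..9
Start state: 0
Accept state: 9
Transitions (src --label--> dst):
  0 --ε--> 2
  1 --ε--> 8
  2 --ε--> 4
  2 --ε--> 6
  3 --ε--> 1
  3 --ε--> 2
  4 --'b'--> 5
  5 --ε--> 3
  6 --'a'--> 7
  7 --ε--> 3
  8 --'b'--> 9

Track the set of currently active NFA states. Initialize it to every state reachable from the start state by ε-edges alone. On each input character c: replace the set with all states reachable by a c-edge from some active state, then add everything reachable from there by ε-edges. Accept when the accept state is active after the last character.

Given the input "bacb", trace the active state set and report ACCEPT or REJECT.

S₀ = ε-closure({0}) = {0,2,4,6}
'b' @ 1: {1,2,3,4,5,6,8}
'a' @ 2: {1,2,3,4,6,7,8}
'c' @ 3: {}  — dead — no transitions
rest 'b' ignored (set empty)
final: {}; accept 9 not in set

Answer: REJECT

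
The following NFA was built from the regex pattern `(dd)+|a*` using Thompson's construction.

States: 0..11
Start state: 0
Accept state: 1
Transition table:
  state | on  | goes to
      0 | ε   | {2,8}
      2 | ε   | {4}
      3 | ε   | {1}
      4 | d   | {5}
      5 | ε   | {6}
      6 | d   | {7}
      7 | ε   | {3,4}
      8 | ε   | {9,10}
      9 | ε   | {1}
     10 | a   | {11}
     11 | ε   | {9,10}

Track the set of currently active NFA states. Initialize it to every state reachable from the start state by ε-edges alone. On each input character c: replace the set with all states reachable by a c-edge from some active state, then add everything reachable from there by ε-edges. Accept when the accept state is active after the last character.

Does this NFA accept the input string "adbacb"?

Answer: REJECT

Derivation:
initial (ε-close {0}): {0,1,2,4,8,9,10}
'a' @ 1: {1,9,10,11}  [accepting]
'd' @ 2: {}  — dead — no transitions
rest 'bacb' ignored (set empty)
final: {}; accept 1 not in set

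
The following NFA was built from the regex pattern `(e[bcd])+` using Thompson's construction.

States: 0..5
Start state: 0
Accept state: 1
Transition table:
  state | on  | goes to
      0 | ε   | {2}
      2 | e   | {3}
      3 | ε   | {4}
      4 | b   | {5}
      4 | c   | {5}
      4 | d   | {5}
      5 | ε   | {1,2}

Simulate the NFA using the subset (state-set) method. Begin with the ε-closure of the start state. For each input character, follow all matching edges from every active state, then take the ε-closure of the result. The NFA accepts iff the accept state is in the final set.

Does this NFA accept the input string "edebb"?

Answer: REJECT

Steps:
initial (ε-close {0}): {0,2}
'e' @ 1: {3,4}
'd' @ 2: {1,2,5}  [accepting]
'e' @ 3: {3,4}
'b' @ 4: {1,2,5}  [accepting]
'b' @ 5: {}  — dead — no transitions
end set {} — state 1 not in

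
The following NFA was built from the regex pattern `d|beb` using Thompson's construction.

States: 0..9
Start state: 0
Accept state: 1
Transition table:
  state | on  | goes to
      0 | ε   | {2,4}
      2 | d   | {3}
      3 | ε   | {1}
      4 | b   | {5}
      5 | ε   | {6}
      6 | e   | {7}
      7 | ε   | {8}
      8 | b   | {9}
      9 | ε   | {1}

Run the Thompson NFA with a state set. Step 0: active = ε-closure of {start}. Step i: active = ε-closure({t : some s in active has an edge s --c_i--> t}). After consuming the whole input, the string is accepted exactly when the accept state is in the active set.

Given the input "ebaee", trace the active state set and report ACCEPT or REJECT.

Answer: REJECT

Trace:
initial (ε-close {0}): {0,2,4}
'e' @ 1: {}  — dead — no transitions
rest 'baee' ignored (set empty)
end set {} — state 1 not in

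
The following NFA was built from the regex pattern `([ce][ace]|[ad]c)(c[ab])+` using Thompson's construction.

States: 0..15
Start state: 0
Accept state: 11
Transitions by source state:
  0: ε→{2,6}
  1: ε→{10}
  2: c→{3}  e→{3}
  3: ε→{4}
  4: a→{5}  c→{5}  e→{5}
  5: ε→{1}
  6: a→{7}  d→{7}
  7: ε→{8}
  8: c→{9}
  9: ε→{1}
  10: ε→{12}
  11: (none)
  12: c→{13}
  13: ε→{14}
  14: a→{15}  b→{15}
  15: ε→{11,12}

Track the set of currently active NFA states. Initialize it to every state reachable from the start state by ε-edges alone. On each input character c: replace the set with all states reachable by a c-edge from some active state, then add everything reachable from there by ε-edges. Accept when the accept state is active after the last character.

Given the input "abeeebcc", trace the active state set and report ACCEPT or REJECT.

start: ε-closure({0}) = {0,2,6}
'a' @ 1: {7,8}
'b' @ 2: {}  — state set empty
rest 'eeebcc' ignored (set empty)
final: {}; accept 11 not in set

Answer: REJECT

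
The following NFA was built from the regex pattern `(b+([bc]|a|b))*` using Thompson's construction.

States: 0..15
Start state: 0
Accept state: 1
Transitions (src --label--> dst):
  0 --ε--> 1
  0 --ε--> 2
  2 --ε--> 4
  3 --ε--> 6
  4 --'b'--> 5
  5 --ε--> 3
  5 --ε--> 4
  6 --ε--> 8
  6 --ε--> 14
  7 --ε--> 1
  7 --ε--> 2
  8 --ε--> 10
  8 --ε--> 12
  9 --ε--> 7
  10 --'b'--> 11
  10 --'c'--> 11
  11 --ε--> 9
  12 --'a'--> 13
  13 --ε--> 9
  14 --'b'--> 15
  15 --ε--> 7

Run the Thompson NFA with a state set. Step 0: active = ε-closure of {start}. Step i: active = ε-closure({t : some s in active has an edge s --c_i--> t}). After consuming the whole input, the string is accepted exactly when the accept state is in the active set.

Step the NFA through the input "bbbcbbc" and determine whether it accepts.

initial (ε-close {0}): {0,1,2,4}
'b' @ 1: {3,4,5,6,8,10,12,14}
'b' @ 2: {1,2,3,4,5,6,7,8,9,10,11,12,14,15}  ✓accept
'b' @ 3: {1,2,3,4,5,6,7,8,9,10,11,12,14,15}  ✓accept
'c' @ 4: {1,2,4,7,9,11}  ✓accept
'b' @ 5: {3,4,5,6,8,10,12,14}
'b' @ 6: {1,2,3,4,5,6,7,8,9,10,11,12,14,15}  ✓accept
'c' @ 7: {1,2,4,7,9,11}  ✓accept
final: {1,2,4,7,9,11}; accept 1 in set

Answer: ACCEPT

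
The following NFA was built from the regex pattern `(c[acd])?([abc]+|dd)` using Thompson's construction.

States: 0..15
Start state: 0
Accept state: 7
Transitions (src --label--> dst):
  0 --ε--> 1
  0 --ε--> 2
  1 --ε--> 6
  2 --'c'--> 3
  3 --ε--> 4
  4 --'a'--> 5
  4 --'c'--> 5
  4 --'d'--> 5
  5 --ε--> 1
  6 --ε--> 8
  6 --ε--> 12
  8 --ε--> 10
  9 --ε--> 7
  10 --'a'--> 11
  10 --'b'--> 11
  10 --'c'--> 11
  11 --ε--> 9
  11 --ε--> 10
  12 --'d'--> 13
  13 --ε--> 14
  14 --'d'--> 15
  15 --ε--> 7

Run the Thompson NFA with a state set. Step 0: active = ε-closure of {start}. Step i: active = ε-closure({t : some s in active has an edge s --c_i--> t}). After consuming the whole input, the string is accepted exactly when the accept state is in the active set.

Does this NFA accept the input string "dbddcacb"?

Answer: REJECT

Trace:
start: ε-closure({0}) = {0,1,2,6,8,10,12}
'd' @ 1: {13,14}
'b' @ 2: {}  — state set empty
rest 'ddcacb' ignored (set empty)
end set {} — state 7 not in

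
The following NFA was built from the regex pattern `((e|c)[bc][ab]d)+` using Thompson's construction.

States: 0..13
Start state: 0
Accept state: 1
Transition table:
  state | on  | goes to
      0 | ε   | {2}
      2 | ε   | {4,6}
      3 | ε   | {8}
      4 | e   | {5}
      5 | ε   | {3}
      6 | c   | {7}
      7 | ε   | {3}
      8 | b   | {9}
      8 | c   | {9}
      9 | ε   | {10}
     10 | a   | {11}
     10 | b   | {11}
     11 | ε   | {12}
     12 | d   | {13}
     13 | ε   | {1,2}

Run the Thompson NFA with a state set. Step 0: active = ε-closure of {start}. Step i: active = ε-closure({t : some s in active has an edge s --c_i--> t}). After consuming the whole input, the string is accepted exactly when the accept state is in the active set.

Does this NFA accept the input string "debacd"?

Answer: REJECT

Derivation:
start: ε-closure({0}) = {0,2,4,6}
'd' @ 1: {}  — dead — no transitions
rest 'ebacd' ignored (set empty)
final: {}; accept 1 not in set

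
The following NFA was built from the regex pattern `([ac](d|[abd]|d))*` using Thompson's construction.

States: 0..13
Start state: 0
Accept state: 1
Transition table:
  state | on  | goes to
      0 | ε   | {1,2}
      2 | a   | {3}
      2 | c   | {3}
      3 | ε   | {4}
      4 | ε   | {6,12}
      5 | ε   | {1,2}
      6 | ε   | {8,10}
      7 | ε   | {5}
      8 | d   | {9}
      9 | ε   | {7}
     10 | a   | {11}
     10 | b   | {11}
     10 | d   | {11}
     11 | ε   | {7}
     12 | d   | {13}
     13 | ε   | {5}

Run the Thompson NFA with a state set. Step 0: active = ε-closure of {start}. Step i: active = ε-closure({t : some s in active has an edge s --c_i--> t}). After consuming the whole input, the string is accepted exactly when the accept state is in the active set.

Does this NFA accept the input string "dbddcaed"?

S₀ = ε-closure({0}) = {0,1,2}
'd' @ 1: {}  — no active states
rest 'bddcaed' ignored (set empty)
final: {}; accept 1 not in set

Answer: REJECT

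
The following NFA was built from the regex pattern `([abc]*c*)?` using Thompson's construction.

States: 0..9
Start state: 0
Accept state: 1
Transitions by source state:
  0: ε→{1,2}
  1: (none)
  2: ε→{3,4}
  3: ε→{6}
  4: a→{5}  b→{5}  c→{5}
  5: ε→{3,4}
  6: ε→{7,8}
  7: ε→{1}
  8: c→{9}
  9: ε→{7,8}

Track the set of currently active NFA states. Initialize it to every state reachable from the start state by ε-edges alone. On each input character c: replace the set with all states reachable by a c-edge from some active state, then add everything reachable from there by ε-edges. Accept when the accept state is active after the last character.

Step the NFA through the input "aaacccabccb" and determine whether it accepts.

initial (ε-close {0}): {0,1,2,3,4,6,7,8}
'a' @ 1: {1,3,4,5,6,7,8}  [accepting]
'a' @ 2: {1,3,4,5,6,7,8}  [accepting]
'a' @ 3: {1,3,4,5,6,7,8}  [accepting]
'c' @ 4: {1,3,4,5,6,7,8,9}  [accepting]
'c' @ 5: {1,3,4,5,6,7,8,9}  [accepting]
'c' @ 6: {1,3,4,5,6,7,8,9}  [accepting]
'a' @ 7: {1,3,4,5,6,7,8}  [accepting]
'b' @ 8: {1,3,4,5,6,7,8}  [accepting]
'c' @ 9: {1,3,4,5,6,7,8,9}  [accepting]
'c' @ 10: {1,3,4,5,6,7,8,9}  [accepting]
'b' @ 11: {1,3,4,5,6,7,8}  [accepting]
final: {1,3,4,5,6,7,8}; accept 1 in set

Answer: ACCEPT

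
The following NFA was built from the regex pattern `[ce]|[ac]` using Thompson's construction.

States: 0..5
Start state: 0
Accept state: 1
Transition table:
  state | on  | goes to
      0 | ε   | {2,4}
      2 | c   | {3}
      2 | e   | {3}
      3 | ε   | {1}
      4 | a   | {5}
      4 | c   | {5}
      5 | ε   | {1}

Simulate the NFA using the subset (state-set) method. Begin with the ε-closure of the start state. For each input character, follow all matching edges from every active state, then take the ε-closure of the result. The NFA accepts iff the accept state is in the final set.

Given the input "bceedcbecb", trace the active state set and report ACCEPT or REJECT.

start: ε-closure({0}) = {0,2,4}
'b' @ 1: {}  — dead — no transitions
rest 'ceedcbecb' ignored (set empty)
end set {} — state 1 not in

Answer: REJECT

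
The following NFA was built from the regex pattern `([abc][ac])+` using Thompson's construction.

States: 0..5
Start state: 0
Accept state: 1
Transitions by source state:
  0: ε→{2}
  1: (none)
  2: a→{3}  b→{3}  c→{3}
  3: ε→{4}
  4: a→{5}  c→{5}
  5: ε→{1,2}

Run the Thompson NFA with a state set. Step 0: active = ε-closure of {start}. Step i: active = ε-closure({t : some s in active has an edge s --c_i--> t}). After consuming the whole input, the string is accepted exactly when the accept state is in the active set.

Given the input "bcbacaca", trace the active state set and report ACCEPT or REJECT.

S₀ = ε-closure({0}) = {0,2}
'b' @ 1: {3,4}
'c' @ 2: {1,2,5}  (accept∈set)
'b' @ 3: {3,4}
'a' @ 4: {1,2,5}  (accept∈set)
'c' @ 5: {3,4}
'a' @ 6: {1,2,5}  (accept∈set)
'c' @ 7: {3,4}
'a' @ 8: {1,2,5}  (accept∈set)
end set {1,2,5} — state 1 in

Answer: ACCEPT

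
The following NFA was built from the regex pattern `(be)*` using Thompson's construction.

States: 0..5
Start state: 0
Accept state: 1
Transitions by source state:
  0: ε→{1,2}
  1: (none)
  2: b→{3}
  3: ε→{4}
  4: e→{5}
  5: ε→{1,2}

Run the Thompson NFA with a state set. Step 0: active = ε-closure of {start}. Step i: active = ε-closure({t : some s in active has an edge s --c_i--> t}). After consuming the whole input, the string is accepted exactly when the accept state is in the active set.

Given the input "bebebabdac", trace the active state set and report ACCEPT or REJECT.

Answer: REJECT

Derivation:
S₀ = ε-closure({0}) = {0,1,2}
'b' @ 1: {3,4}
'e' @ 2: {1,2,5}  (accept∈set)
'b' @ 3: {3,4}
'e' @ 4: {1,2,5}  (accept∈set)
'b' @ 5: {3,4}
'a' @ 6: {}  — state set empty
rest 'bdac' ignored (set empty)
end set {} — state 1 not in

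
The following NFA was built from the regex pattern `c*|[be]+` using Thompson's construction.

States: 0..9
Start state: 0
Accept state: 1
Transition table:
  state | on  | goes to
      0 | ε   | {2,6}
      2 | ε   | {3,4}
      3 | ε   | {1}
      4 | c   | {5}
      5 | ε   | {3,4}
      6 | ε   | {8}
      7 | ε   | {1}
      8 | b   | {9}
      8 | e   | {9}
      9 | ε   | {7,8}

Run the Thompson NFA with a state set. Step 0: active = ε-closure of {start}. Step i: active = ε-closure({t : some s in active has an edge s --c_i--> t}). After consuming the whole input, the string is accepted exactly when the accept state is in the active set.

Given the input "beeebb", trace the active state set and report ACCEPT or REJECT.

S₀ = ε-closure({0}) = {0,1,2,3,4,6,8}
'b' @ 1: {1,7,8,9}  ✓accept
'e' @ 2: {1,7,8,9}  ✓accept
'e' @ 3: {1,7,8,9}  ✓accept
'e' @ 4: {1,7,8,9}  ✓accept
'b' @ 5: {1,7,8,9}  ✓accept
'b' @ 6: {1,7,8,9}  ✓accept
final: {1,7,8,9}; accept 1 in set

Answer: ACCEPT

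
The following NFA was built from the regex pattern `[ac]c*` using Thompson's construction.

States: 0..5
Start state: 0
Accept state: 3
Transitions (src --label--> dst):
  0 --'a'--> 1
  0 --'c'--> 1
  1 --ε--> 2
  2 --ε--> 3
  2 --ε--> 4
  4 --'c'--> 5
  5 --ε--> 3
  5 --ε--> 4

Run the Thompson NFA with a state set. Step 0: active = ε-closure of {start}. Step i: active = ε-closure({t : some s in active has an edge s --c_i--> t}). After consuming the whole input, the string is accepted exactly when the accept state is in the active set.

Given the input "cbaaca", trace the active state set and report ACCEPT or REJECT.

initial (ε-close {0}): {0}
'c' @ 1: {1,2,3,4}  [accepting]
'b' @ 2: {}  — no active states
rest 'aaca' ignored (set empty)
final: {}; accept 3 not in set

Answer: REJECT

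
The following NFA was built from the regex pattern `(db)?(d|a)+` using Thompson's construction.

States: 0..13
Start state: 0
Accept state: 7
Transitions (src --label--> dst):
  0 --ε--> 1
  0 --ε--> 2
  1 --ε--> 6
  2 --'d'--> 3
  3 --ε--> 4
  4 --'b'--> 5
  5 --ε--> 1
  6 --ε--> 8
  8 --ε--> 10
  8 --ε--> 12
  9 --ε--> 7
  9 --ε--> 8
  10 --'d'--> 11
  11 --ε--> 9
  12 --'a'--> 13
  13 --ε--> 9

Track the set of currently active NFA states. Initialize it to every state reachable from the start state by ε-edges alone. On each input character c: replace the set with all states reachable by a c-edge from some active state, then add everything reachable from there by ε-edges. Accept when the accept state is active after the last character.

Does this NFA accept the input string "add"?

Answer: ACCEPT

Derivation:
initial (ε-close {0}): {0,1,2,6,8,10,12}
'a' @ 1: {7,8,9,10,12,13}  [accepting]
'd' @ 2: {7,8,9,10,11,12}  [accepting]
'd' @ 3: {7,8,9,10,11,12}  [accepting]
end set {7,8,9,10,11,12} — state 7 in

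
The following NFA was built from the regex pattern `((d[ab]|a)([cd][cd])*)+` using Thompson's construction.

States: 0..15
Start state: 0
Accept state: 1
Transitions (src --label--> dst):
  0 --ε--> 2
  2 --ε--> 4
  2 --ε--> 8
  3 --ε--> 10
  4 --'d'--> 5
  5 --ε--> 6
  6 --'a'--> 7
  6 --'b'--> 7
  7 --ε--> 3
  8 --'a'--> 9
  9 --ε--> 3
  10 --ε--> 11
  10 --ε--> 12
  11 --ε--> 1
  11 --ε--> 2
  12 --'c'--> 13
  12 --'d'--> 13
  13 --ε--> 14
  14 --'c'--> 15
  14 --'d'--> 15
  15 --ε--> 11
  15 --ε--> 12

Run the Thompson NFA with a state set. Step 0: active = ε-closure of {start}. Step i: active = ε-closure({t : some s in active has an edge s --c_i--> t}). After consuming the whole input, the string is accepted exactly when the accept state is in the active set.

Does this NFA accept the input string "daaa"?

initial (ε-close {0}): {0,2,4,8}
'd' @ 1: {5,6}
'a' @ 2: {1,2,3,4,7,8,10,11,12}  ✓accept
'a' @ 3: {1,2,3,4,8,9,10,11,12}  ✓accept
'a' @ 4: {1,2,3,4,8,9,10,11,12}  ✓accept
final: {1,2,3,4,8,9,10,11,12}; accept 1 in set

Answer: ACCEPT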